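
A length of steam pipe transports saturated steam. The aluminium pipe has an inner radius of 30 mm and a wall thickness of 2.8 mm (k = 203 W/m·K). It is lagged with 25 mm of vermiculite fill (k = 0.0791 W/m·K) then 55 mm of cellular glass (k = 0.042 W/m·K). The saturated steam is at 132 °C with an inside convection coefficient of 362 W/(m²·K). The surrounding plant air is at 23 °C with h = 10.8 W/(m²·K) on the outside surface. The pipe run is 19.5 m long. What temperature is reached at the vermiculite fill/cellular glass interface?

Per-layer cylindrical resistances, series-summed:
R_inner film = 1/(h_i·2πr₁L) = 1/(362×2π×0.03×19.5) = 7.515×10^-4 K/W
R_aluminium pipe wall = ln(32.8/30)/(2π×203×19.5) = 3.588×10^-6 K/W
R_vermiculite fill = ln(57.8/32.8)/(2π×0.0791×19.5) = 0.05846 K/W
R_cellular glass = ln(112.8/57.8)/(2π×0.042×19.5) = 0.1299 K/W
R_outer film = 1/(h_o·2πr_oL) = 1/(10.8×2π×0.1128×19.5) = 0.0067 K/W
R_total = 0.1958 K/W
Q = ΔT/R_total = 109/0.1958
Q = 557 W
T_interface = T_inner − Q·ΣR(inner→interface) = 132 − 557×0.05921

T ≈ 99 °C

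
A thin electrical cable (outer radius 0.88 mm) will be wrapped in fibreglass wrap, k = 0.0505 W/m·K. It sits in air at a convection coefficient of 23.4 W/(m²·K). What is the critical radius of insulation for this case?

For a cylinder r_cr = k/h = 0.0505/23.4
r_cr = 2.16 mm; since the bare radius (0.88 mm) is below r_cr, adding a thin layer of insulation will *increase* heat loss.

r_cr ≈ 2.16 mm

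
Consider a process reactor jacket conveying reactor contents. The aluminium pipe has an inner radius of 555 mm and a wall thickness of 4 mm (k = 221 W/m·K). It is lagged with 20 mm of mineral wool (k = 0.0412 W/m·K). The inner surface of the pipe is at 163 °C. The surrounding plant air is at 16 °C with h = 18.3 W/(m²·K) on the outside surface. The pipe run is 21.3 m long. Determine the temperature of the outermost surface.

T ≈ 30.6 °C

Cylindrical conduction, so R = ln(r₂/r₁)/(2πkL) per layer, in series:
R_aluminium pipe wall = ln(559/555)/(2π×221×21.3) = 2.428×10^-7 K/W
R_mineral wool = ln(579/559)/(2π×0.0412×21.3) = 0.006375 K/W
R_outer film = 1/(h_o·2πr_oL) = 1/(18.3×2π×0.579×21.3) = 7.052×10^-4 K/W
R_total = 0.007081 K/W
Q = ΔT/R_total = 147/0.007081
Q = 20800 W
T_interface = T_inner − Q·ΣR(inner→interface) = 163 − 20800×0.006376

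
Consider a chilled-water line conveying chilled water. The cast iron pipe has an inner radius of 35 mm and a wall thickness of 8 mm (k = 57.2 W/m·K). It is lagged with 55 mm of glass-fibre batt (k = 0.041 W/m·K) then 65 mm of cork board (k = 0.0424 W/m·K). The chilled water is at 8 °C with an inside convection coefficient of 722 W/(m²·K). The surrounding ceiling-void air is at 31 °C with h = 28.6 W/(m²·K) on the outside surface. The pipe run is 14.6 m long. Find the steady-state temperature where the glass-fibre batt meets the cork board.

T ≈ 22.3 °C

Radial resistances (cylindrical: R_cond = ln(r_o/r_i)/(2πkL), R_conv = 1/(h·2πrL)):
R_inner film = 1/(h_i·2πr₁L) = 1/(722×2π×0.035×14.6) = 4.314×10^-4 K/W
R_cast iron pipe wall = ln(43/35)/(2π×57.2×14.6) = 3.923×10^-5 K/W
R_glass-fibre batt = ln(98/43)/(2π×0.041×14.6) = 0.219 K/W
R_cork board = ln(163/98)/(2π×0.0424×14.6) = 0.1308 K/W
R_outer film = 1/(h_o·2πr_oL) = 1/(28.6×2π×0.163×14.6) = 0.002338 K/W
R_total = 0.3526 K/W
Q = ΔT/R_total = 23/0.3526
Q = 65.2 W
T_interface = T_inner + Q·ΣR(inner→interface) = 8 + 65.2×0.2195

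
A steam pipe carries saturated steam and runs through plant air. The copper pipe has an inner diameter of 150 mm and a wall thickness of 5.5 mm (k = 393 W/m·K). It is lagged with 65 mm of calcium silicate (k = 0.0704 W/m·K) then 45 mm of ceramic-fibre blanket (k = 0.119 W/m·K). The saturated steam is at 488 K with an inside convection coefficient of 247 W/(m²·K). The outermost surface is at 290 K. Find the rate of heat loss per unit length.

For a radial system each layer contributes R = ln(r_out/r_in)/(2πkL); films add R = 1/(hA).
R_inner film = 1/(h_i·2πr₁L) = 1/(247×2π×0.075×1) = 0.008591 K/W
R_copper pipe wall = ln(80.5/75)/(2π×393×1) = 2.866×10^-5 K/W
R_calcium silicate = ln(145.5/80.5)/(2π×0.0704×1) = 1.338 K/W
R_ceramic-fibre blanket = ln(190.5/145.5)/(2π×0.119×1) = 0.3604 K/W
R_total = 1.707 K/W
Q = ΔT/R_total = 198/1.707

q′ ≈ 116 W/m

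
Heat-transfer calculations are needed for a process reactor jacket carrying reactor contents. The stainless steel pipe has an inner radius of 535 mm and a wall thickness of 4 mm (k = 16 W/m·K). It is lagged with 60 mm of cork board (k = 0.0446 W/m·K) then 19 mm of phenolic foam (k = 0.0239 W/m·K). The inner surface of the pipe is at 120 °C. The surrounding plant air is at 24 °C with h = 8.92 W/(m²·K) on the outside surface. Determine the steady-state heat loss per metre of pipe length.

q′ ≈ 156 W/m

Treating each annulus and film as a series resistance:
R_stainless steel pipe wall = ln(539/535)/(2π×16×1) = 7.409×10^-5 K/W
R_cork board = ln(599/539)/(2π×0.0446×1) = 0.3766 K/W
R_phenolic foam = ln(618/599)/(2π×0.0239×1) = 0.2079 K/W
R_outer film = 1/(h_o·2πr_oL) = 1/(8.92×2π×0.618×1) = 0.02887 K/W
R_total = 0.6135 K/W
Q = ΔT/R_total = 96/0.6135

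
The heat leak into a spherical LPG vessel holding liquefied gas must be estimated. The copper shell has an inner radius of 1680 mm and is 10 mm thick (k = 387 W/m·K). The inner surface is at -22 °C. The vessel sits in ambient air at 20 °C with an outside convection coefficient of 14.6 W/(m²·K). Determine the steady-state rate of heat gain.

Radial (spherical) resistances in series:
R_copper shell = (1/1.68 − 1/1.69)/(4π×387) = 7.242×10^-7 K/W
R_outer film = 1/(h·4πr_o²) = 1/(14.6×4π×1.69²) = 0.001908 K/W
R_total = 0.001909 K/W
Q = ΔT/R_total = 42/0.001909

Q ≈ 22000 W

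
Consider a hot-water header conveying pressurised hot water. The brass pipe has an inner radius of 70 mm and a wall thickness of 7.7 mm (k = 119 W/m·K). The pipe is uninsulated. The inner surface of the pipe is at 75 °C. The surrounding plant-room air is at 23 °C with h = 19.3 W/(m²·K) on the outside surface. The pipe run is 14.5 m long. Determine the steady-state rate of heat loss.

Cylindrical conduction, so R = ln(r₂/r₁)/(2πkL) per layer, in series:
R_brass pipe wall = ln(77.7/70)/(2π×119×14.5) = 9.626×10^-6 K/W
R_outer film = 1/(h_o·2πr_oL) = 1/(19.3×2π×0.0777×14.5) = 0.007319 K/W
R_total = 0.007329 K/W
Q = ΔT/R_total = 52/0.007329

Q ≈ 7100 W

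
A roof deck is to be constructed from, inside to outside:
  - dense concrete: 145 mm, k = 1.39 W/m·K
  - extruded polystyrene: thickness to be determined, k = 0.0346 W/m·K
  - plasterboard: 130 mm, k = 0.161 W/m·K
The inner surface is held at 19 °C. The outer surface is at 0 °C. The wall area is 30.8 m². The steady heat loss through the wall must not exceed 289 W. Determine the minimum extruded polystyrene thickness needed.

L ≈ 38.5 mm

Series thermal resistances:
R_dense concrete = L/(kA) = 0.145/(1.39×30.8) = 0.003387 K/W
R_plasterboard = L/(kA) = 0.13/(0.161×30.8) = 0.02622 K/W
Sum of the known resistances R_other = 0.0296 K/W
Required total resistance R_tot = ΔT/Q_allow = 19/289 = 0.06574 K/W
R_extruded polystyrene = R_tot − R_other = 0.03614 K/W
L = R·k·A = 0.03614×0.0346×30.8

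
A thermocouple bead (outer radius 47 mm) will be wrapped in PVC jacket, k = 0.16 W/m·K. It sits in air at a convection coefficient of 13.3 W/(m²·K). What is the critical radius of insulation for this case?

r_cr ≈ 24.1 mm

For a sphere r_cr = 2k/h = 2×0.16/13.3
r_cr = 24.1 mm; since the bare radius (47 mm) is above r_cr, any added insulation will reduce heat loss.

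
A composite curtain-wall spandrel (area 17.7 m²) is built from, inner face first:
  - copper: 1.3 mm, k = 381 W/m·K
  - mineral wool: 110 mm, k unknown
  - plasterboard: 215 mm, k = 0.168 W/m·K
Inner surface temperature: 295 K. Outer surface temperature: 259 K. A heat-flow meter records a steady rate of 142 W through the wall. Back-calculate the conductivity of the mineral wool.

Model the wall as resistances in series:
R_copper = L/(kA) = 0.0013/(381×17.7) = 1.928×10^-7 K/W
R_plasterboard = L/(kA) = 0.215/(0.168×17.7) = 0.0723 K/W
Sum of known resistances R_other = 0.0723 K/W
Total R = ΔT/Q = 36/142 = 0.2535 K/W
R_mineral wool = R_total − R_other = 0.1812 K/W
k = L/(R·A) = 0.11/(0.1812×17.7)

k ≈ 0.0343 W/(m·K)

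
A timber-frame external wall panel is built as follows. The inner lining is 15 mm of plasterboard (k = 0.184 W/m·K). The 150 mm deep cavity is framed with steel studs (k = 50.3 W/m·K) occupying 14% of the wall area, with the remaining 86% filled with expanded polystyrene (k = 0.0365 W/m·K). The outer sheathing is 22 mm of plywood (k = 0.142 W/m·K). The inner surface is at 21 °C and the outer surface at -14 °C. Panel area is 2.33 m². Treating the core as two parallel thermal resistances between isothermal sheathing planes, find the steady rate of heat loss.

Q ≈ 317 W

Sheathing layers in series; stud and cavity paths in parallel between them.
R_inner = 0.015/(0.184×2.33) = 0.03499 K/W
R_stud  = 0.15/(50.3×0.14×2.33) = 0.009142 K/W
R_cav   = 0.15/(0.0365×0.86×2.33) = 2.051 K/W
1/R_core = 1/R_stud + 1/R_cav → R_core = 0.009101 K/W
R_outer = 0.022/(0.142×2.33) = 0.06649 K/W
R_total = 0.1106 K/W
Q = ΔT/R_total = 35/0.1106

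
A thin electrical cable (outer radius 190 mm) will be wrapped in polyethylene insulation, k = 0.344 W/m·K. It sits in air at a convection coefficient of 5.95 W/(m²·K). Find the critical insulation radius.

For a cylinder r_cr = k/h = 0.344/5.95
r_cr = 57.8 mm; since the bare radius (190 mm) is above r_cr, any added insulation will reduce heat loss.

r_cr ≈ 57.8 mm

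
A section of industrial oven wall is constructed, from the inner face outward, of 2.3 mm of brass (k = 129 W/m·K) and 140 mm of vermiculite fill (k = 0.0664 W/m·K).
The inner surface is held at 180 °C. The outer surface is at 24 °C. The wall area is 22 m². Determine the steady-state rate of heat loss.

Q ≈ 1630 W

Thermal resistances in series:
R_brass = L/(kA) = 0.0023/(129×22) = 8.104×10^-7 K/W
R_vermiculite fill = L/(kA) = 0.14/(0.0664×22) = 0.09584 K/W
R_total = 0.09584 K/W
Q = ΔT / R_total = 156 / 0.09584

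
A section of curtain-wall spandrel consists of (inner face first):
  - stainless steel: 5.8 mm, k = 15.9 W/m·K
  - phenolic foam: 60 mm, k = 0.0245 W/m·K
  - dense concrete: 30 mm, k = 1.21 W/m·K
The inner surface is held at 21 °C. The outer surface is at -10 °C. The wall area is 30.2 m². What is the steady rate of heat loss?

Q ≈ 378 W

Treating each layer as a thermal resistance in series:
R_stainless steel = L/(kA) = 0.0058/(15.9×30.2) = 1.208×10^-5 K/W
R_phenolic foam = L/(kA) = 0.06/(0.0245×30.2) = 0.08109 K/W
R_dense concrete = L/(kA) = 0.03/(1.21×30.2) = 8.21×10^-4 K/W
R_total = 0.08193 K/W
Q = ΔT / R_total = 31 / 0.08193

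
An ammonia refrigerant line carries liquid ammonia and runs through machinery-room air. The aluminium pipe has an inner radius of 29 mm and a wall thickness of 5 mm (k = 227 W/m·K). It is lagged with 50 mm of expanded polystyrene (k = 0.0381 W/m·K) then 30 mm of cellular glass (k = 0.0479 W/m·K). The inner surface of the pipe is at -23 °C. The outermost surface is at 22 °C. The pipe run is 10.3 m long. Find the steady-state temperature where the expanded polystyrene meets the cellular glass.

Cylindrical conduction, so R = ln(r₂/r₁)/(2πkL) per layer, in series:
R_aluminium pipe wall = ln(34/29)/(2π×227×10.3) = 1.083×10^-5 K/W
R_expanded polystyrene = ln(84/34)/(2π×0.0381×10.3) = 0.3668 K/W
R_cellular glass = ln(114/84)/(2π×0.0479×10.3) = 0.09851 K/W
R_total = 0.4653 K/W
Q = ΔT/R_total = 45/0.4653
Q = 96.7 W
T_interface = T_inner + Q·ΣR(inner→interface) = -23 + 96.7×0.3668

T ≈ 12.5 °C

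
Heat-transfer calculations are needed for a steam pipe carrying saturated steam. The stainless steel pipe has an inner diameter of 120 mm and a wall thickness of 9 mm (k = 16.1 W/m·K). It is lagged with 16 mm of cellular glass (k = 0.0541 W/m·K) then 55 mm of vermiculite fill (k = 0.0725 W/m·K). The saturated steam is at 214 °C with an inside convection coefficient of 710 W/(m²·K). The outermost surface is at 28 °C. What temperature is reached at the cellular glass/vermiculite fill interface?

Radial resistances (cylindrical: R_cond = ln(r_o/r_i)/(2πkL), R_conv = 1/(h·2πrL)):
R_inner film = 1/(h_i·2πr₁L) = 1/(710×2π×0.06×1) = 0.003736 K/W
R_stainless steel pipe wall = ln(69/60)/(2π×16.1×1) = 0.001382 K/W
R_cellular glass = ln(85/69)/(2π×0.0541×1) = 0.6135 K/W
R_vermiculite fill = ln(140/85)/(2π×0.0725×1) = 1.095 K/W
R_total = 1.714 K/W
Q = ΔT/R_total = 186/1.714
Q = 109 W/m
T_interface = T_inner − Q·ΣR(inner→interface) = 214 − 109×0.6186

T ≈ 147 °C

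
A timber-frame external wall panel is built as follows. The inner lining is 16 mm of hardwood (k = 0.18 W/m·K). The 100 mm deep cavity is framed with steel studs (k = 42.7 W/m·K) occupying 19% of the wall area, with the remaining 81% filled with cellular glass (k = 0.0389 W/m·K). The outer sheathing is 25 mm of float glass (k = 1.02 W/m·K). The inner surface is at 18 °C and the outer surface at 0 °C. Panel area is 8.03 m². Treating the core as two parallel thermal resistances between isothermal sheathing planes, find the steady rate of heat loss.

Sheathing layers in series; stud and cavity paths in parallel between them.
R_inner = 0.016/(0.18×8.03) = 0.01107 K/W
R_stud  = 0.1/(42.7×0.19×8.03) = 0.001535 K/W
R_cav   = 0.1/(0.0389×0.81×8.03) = 0.3952 K/W
1/R_core = 1/R_stud + 1/R_cav → R_core = 0.001529 K/W
R_outer = 0.025/(1.02×8.03) = 0.003052 K/W
R_total = 0.01565 K/W
Q = ΔT/R_total = 18/0.01565

Q ≈ 1150 W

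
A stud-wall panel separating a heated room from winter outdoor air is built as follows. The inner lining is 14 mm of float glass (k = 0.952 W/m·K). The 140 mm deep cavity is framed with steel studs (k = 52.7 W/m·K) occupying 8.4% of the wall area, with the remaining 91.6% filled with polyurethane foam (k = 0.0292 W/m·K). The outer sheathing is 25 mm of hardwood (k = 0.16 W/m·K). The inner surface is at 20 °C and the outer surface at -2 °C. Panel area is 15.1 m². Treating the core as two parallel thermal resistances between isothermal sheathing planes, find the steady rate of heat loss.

Sheathing layers in series; stud and cavity paths in parallel between them.
R_inner = 0.014/(0.952×15.1) = 9.739×10^-4 K/W
R_stud  = 0.14/(52.7×0.084×15.1) = 0.002094 K/W
R_cav   = 0.14/(0.0292×0.916×15.1) = 0.3466 K/W
1/R_core = 1/R_stud + 1/R_cav → R_core = 0.002082 K/W
R_outer = 0.025/(0.16×15.1) = 0.01035 K/W
R_total = 0.0134 K/W
Q = ΔT/R_total = 22/0.0134

Q ≈ 1640 W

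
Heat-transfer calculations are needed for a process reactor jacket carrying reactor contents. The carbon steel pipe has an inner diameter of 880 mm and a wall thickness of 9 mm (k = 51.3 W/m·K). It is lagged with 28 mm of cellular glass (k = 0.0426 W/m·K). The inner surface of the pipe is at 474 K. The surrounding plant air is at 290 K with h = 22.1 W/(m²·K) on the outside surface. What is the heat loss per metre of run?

Radial resistances (cylindrical: R_cond = ln(r_o/r_i)/(2πkL), R_conv = 1/(h·2πrL)):
R_carbon steel pipe wall = ln(449/440)/(2π×51.3×1) = 6.282×10^-5 K/W
R_cellular glass = ln(477/449)/(2π×0.0426×1) = 0.226 K/W
R_outer film = 1/(h_o·2πr_oL) = 1/(22.1×2π×0.477×1) = 0.0151 K/W
R_total = 0.2412 K/W
Q = ΔT/R_total = 184/0.2412

q′ ≈ 763 W/m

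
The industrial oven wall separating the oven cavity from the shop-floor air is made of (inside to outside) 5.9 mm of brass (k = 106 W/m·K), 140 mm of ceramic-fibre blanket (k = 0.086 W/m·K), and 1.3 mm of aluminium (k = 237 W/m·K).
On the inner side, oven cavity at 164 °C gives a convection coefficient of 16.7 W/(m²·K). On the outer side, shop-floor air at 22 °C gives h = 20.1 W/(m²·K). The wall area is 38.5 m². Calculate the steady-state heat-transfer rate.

Q ≈ 3150 W

Thermal resistances in series:
R_inner film = 1/(h_i·A) = 1/(16.7×38.5) = 0.001555 K/W
R_brass = L/(kA) = 0.0059/(106×38.5) = 1.446×10^-6 K/W
R_ceramic-fibre blanket = L/(kA) = 0.14/(0.086×38.5) = 0.04228 K/W
R_aluminium = L/(kA) = 0.0013/(237×38.5) = 1.425×10^-7 K/W
R_outer film = 1/(h_o·A) = 1/(20.1×38.5) = 0.001292 K/W
R_total = 0.04513 K/W
Q = ΔT / R_total = 142 / 0.04513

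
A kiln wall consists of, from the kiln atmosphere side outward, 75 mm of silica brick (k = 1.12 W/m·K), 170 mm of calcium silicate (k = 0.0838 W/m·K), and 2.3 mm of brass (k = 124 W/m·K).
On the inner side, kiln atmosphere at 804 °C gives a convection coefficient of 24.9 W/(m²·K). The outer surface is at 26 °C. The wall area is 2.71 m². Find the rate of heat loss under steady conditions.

Treating each layer as a thermal resistance in series:
R_inner film = 1/(h_i·A) = 1/(24.9×2.71) = 0.01482 K/W
R_silica brick = L/(kA) = 0.075/(1.12×2.71) = 0.02471 K/W
R_calcium silicate = L/(kA) = 0.17/(0.0838×2.71) = 0.7486 K/W
R_brass = L/(kA) = 0.0023/(124×2.71) = 6.844×10^-6 K/W
R_total = 0.7881 K/W
Q = ΔT / R_total = 778 / 0.7881

Q ≈ 987 W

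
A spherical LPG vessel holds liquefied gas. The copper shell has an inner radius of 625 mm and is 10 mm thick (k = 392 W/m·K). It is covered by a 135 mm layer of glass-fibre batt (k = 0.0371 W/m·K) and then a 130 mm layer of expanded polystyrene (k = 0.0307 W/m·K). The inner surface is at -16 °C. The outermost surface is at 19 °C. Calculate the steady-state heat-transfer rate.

Spherical conduction: R = (1/r_in − 1/r_out)/(4πk) per layer; series-sum.
R_copper shell = (1/0.625 − 1/0.635)/(4π×392) = 5.115×10^-6 K/W
R_glass-fibre batt = (1/0.635 − 1/0.77)/(4π×0.0371) = 0.5922 K/W
R_expanded polystyrene = (1/0.77 − 1/0.9)/(4π×0.0307) = 0.4863 K/W
R_total = 1.078 K/W
Q = ΔT/R_total = 35/1.078

Q ≈ 32.5 W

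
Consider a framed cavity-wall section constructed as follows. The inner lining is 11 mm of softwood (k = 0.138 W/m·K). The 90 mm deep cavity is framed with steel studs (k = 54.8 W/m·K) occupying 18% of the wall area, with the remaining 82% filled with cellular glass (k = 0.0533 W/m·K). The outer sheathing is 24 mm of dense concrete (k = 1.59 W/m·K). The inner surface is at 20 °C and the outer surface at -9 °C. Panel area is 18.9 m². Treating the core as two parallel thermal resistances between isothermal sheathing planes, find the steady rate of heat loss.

Q ≈ 5280 W

Sheathing layers in series; stud and cavity paths in parallel between them.
R_inner = 0.011/(0.138×18.9) = 0.004217 K/W
R_stud  = 0.09/(54.8×0.18×18.9) = 4.828×10^-4 K/W
R_cav   = 0.09/(0.0533×0.82×18.9) = 0.109 K/W
1/R_core = 1/R_stud + 1/R_cav → R_core = 4.806×10^-4 K/W
R_outer = 0.024/(1.59×18.9) = 7.986×10^-4 K/W
R_total = 0.005497 K/W
Q = ΔT/R_total = 29/0.005497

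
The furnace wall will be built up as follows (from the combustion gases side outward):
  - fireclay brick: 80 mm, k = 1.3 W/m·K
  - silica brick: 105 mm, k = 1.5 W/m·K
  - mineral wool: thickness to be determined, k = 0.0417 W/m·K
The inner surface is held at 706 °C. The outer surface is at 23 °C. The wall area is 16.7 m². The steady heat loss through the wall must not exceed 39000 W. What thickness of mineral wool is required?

Model the wall as resistances in series:
R_fireclay brick = L/(kA) = 0.08/(1.3×16.7) = 0.003685 K/W
R_silica brick = L/(kA) = 0.105/(1.5×16.7) = 0.004192 K/W
Sum of the known resistances R_other = 0.007877 K/W
Required total resistance R_tot = ΔT/Q_allow = 683/39000 = 0.01751 K/W
R_mineral wool = R_tot − R_other = 0.009636 K/W
L = R·k·A = 0.009636×0.0417×16.7

L ≈ 6.71 mm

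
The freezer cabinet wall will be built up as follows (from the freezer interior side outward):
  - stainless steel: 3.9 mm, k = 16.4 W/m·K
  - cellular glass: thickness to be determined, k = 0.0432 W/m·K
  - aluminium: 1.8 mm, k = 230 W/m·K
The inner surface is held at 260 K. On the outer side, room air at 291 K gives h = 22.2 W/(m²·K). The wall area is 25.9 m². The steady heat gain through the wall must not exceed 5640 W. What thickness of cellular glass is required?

L ≈ 4.19 mm

Using the resistance-network approach (series):
R_stainless steel = L/(kA) = 0.0039/(16.4×25.9) = 9.182×10^-6 K/W
R_aluminium = L/(kA) = 0.0018/(230×25.9) = 3.022×10^-7 K/W
R_outer film = 1/(h_o·A) = 1/(22.2×25.9) = 0.001739 K/W
Sum of the known resistances R_other = 0.001749 K/W
Required total resistance R_tot = ΔT/Q_allow = 31/5640 = 0.005496 K/W
R_cellular glass = R_tot − R_other = 0.003748 K/W
L = R·k·A = 0.003748×0.0432×25.9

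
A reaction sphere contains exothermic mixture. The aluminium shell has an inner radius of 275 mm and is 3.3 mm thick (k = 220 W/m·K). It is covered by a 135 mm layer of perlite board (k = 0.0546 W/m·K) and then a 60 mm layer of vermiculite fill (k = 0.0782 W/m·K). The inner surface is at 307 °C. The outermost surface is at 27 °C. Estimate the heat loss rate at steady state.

Spherical conduction: R = (1/r_in − 1/r_out)/(4πk) per layer; series-sum.
R_aluminium shell = (1/0.275 − 1/0.2783)/(4π×220) = 1.56×10^-5 K/W
R_perlite board = (1/0.2783 − 1/0.4133)/(4π×0.0546) = 1.711 K/W
R_vermiculite fill = (1/0.4133 − 1/0.4733)/(4π×0.0782) = 0.3121 K/W
R_total = 2.023 K/W
Q = ΔT/R_total = 280/2.023

Q ≈ 138 W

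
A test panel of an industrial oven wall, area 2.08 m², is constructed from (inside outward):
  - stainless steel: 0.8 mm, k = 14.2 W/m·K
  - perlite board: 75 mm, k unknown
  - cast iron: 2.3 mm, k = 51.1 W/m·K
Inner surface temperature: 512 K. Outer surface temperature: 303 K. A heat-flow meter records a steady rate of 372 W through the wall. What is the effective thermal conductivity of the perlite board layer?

Thermal resistances in series:
R_stainless steel = L/(kA) = 0.0008/(14.2×2.08) = 2.709×10^-5 K/W
R_cast iron = L/(kA) = 0.0023/(51.1×2.08) = 2.164×10^-5 K/W
Sum of known resistances R_other = 4.872×10^-5 K/W
Total R = ΔT/Q = 209/372 = 0.5618 K/W
R_perlite board = R_total − R_other = 0.5618 K/W
k = L/(R·A) = 0.075/(0.5618×2.08)

k ≈ 0.0642 W/(m·K)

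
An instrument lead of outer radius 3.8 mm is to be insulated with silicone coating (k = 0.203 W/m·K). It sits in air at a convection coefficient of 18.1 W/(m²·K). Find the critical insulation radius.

r_cr ≈ 11.2 mm

For a cylinder r_cr = k/h = 0.203/18.1
r_cr = 11.2 mm; since the bare radius (3.8 mm) is below r_cr, adding a thin layer of insulation will *increase* heat loss.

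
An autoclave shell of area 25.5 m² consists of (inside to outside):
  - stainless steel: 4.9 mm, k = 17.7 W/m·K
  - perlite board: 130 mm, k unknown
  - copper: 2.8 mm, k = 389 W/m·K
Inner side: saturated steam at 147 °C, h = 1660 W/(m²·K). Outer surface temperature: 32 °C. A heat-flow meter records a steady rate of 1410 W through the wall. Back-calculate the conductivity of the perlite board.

k ≈ 0.0625 W/(m·K)

Thermal resistances in series:
R_inner film = 1/(h_i·A) = 1/(1660×25.5) = 2.362×10^-5 K/W
R_stainless steel = L/(kA) = 0.0049/(17.7×25.5) = 1.086×10^-5 K/W
R_copper = L/(kA) = 0.0028/(389×25.5) = 2.823×10^-7 K/W
Sum of known resistances R_other = 3.476×10^-5 K/W
Total R = ΔT/Q = 115/1410 = 0.08156 K/W
R_perlite board = R_total − R_other = 0.08153 K/W
k = L/(R·A) = 0.13/(0.08153×25.5)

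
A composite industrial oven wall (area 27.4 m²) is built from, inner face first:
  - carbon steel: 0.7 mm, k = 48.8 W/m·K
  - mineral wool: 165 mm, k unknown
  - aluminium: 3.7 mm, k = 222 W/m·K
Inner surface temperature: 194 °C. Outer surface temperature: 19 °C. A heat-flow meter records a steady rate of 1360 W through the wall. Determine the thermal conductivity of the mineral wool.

k ≈ 0.0468 W/(m·K)

Thermal resistances in series:
R_carbon steel = L/(kA) = 0.0007/(48.8×27.4) = 5.235×10^-7 K/W
R_aluminium = L/(kA) = 0.0037/(222×27.4) = 6.083×10^-7 K/W
Sum of known resistances R_other = 1.132×10^-6 K/W
Total R = ΔT/Q = 175/1360 = 0.1287 K/W
R_mineral wool = R_total − R_other = 0.1287 K/W
k = L/(R·A) = 0.165/(0.1287×27.4)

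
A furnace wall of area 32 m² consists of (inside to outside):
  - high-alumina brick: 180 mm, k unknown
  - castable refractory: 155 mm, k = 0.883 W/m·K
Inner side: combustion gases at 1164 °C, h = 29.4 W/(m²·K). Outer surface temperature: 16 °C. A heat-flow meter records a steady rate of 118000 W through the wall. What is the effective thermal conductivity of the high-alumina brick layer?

Model the wall as resistances in series:
R_inner film = 1/(h_i·A) = 1/(29.4×32) = 0.001063 K/W
R_castable refractory = L/(kA) = 0.155/(0.883×32) = 0.005486 K/W
Sum of known resistances R_other = 0.006548 K/W
Total R = ΔT/Q = 1148/118000 = 0.009729 K/W
R_high-alumina brick = R_total − R_other = 0.00318 K/W
k = L/(R·A) = 0.18/(0.00318×32)

k ≈ 1.77 W/(m·K)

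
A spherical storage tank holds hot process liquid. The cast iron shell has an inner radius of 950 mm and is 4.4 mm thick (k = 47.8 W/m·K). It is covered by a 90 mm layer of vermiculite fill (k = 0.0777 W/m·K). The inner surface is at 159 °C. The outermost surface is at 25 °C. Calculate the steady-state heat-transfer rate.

Spherical conduction: R = (1/r_in − 1/r_out)/(4πk) per layer; series-sum.
R_cast iron shell = (1/0.95 − 1/0.9544)/(4π×47.8) = 8.079×10^-6 K/W
R_vermiculite fill = (1/0.9544 − 1/1.0444)/(4π×0.0777) = 0.09247 K/W
R_total = 0.09248 K/W
Q = ΔT/R_total = 134/0.09248

Q ≈ 1450 W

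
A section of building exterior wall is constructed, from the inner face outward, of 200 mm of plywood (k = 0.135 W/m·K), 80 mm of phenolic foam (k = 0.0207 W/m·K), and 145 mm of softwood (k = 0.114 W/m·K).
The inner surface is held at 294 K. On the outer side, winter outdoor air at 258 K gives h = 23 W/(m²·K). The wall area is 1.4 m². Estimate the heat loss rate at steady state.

Q ≈ 7.57 W

Model the wall as resistances in series:
R_plywood = L/(kA) = 0.2/(0.135×1.4) = 1.058 K/W
R_phenolic foam = L/(kA) = 0.08/(0.0207×1.4) = 2.761 K/W
R_softwood = L/(kA) = 0.145/(0.114×1.4) = 0.9085 K/W
R_outer film = 1/(h_o·A) = 1/(23×1.4) = 0.03106 K/W
R_total = 4.758 K/W
Q = ΔT / R_total = 36 / 4.758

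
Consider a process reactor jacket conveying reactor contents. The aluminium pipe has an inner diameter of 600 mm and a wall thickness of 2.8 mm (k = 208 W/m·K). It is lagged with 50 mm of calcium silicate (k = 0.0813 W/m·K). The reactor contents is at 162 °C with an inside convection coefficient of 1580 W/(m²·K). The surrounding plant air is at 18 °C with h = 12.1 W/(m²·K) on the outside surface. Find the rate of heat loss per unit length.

q′ ≈ 428 W/m

Cylindrical conduction, so R = ln(r₂/r₁)/(2πkL) per layer, in series:
R_inner film = 1/(h_i·2πr₁L) = 1/(1580×2π×0.3×1) = 3.358×10^-4 K/W
R_aluminium pipe wall = ln(302.8/300)/(2π×208×1) = 7.108×10^-6 K/W
R_calcium silicate = ln(352.8/302.8)/(2π×0.0813×1) = 0.2992 K/W
R_outer film = 1/(h_o·2πr_oL) = 1/(12.1×2π×0.3528×1) = 0.03728 K/W
R_total = 0.3368 K/W
Q = ΔT/R_total = 144/0.3368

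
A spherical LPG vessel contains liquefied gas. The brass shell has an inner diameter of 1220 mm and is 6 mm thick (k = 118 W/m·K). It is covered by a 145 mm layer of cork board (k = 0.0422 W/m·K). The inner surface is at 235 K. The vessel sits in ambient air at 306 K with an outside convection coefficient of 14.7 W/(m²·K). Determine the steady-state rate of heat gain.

For a spherical shell R = (1/r₁ − 1/r₂)/(4πk); film R = 1/(h·4πr²). In series:
R_brass shell = (1/0.61 − 1/0.616)/(4π×118) = 1.077×10^-5 K/W
R_cork board = (1/0.616 − 1/0.761)/(4π×0.0422) = 0.5833 K/W
R_outer film = 1/(h·4πr_o²) = 1/(14.7×4π×0.761²) = 0.009348 K/W
R_total = 0.5926 K/W
Q = ΔT/R_total = 71/0.5926

Q ≈ 120 W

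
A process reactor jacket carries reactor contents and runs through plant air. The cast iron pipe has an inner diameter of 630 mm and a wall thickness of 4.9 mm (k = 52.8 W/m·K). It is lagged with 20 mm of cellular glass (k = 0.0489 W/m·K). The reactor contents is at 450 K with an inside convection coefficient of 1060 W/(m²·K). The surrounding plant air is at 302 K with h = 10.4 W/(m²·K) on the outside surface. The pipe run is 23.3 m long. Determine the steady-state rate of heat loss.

Q ≈ 14200 W

Treating each annulus and film as a series resistance:
R_inner film = 1/(h_i·2πr₁L) = 1/(1060×2π×0.315×23.3) = 2.046×10^-5 K/W
R_cast iron pipe wall = ln(319.9/315)/(2π×52.8×23.3) = 1.997×10^-6 K/W
R_cellular glass = ln(339.9/319.9)/(2π×0.0489×23.3) = 0.008471 K/W
R_outer film = 1/(h_o·2πr_oL) = 1/(10.4×2π×0.3399×23.3) = 0.001932 K/W
R_total = 0.01043 K/W
Q = ΔT/R_total = 148/0.01043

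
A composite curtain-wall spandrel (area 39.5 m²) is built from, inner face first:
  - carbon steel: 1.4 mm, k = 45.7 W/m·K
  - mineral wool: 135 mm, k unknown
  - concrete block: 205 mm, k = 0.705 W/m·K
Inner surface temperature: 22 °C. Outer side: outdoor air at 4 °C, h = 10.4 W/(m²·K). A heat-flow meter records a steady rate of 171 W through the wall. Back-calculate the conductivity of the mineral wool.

k ≈ 0.0358 W/(m·K)

Treating each layer as a thermal resistance in series:
R_carbon steel = L/(kA) = 0.0014/(45.7×39.5) = 7.756×10^-7 K/W
R_concrete block = L/(kA) = 0.205/(0.705×39.5) = 0.007362 K/W
R_outer film = 1/(h_o·A) = 1/(10.4×39.5) = 0.002434 K/W
Sum of known resistances R_other = 0.009797 K/W
Total R = ΔT/Q = 18/171 = 0.1053 K/W
R_mineral wool = R_total − R_other = 0.09547 K/W
k = L/(R·A) = 0.135/(0.09547×39.5)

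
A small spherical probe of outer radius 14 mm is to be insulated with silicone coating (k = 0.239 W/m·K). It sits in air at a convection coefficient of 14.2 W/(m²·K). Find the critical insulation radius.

For a sphere r_cr = 2k/h = 2×0.239/14.2
r_cr = 33.7 mm; since the bare radius (14 mm) is below r_cr, adding a thin layer of insulation will *increase* heat loss.

r_cr ≈ 33.7 mm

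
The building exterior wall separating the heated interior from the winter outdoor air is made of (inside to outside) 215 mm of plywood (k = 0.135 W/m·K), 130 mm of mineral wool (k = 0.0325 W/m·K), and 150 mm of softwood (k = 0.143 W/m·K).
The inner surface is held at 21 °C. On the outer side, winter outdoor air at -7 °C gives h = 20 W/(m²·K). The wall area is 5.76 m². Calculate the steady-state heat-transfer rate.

Thermal resistances in series:
R_plywood = L/(kA) = 0.215/(0.135×5.76) = 0.2765 K/W
R_mineral wool = L/(kA) = 0.13/(0.0325×5.76) = 0.6944 K/W
R_softwood = L/(kA) = 0.15/(0.143×5.76) = 0.1821 K/W
R_outer film = 1/(h_o·A) = 1/(20×5.76) = 0.008681 K/W
R_total = 1.162 K/W
Q = ΔT / R_total = 28 / 1.162

Q ≈ 24.1 W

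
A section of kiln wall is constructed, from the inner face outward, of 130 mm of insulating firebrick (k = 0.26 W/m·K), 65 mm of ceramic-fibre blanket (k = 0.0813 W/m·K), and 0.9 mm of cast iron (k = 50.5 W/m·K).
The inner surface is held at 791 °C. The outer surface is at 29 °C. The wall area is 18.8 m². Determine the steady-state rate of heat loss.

Q ≈ 11000 W

Using the resistance-network approach (series):
R_insulating firebrick = L/(kA) = 0.13/(0.26×18.8) = 0.0266 K/W
R_ceramic-fibre blanket = L/(kA) = 0.065/(0.0813×18.8) = 0.04253 K/W
R_cast iron = L/(kA) = 0.0009/(50.5×18.8) = 9.48×10^-7 K/W
R_total = 0.06912 K/W
Q = ΔT / R_total = 762 / 0.06912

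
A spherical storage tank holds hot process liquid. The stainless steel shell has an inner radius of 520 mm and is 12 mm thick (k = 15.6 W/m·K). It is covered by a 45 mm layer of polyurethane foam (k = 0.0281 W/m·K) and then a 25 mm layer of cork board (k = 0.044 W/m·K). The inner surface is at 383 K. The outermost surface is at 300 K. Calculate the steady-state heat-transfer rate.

Spherical conduction: R = (1/r_in − 1/r_out)/(4πk) per layer; series-sum.
R_stainless steel shell = (1/0.52 − 1/0.532)/(4π×15.6) = 2.213×10^-4 K/W
R_polyurethane foam = (1/0.532 − 1/0.577)/(4π×0.0281) = 0.4152 K/W
R_cork board = (1/0.577 − 1/0.602)/(4π×0.044) = 0.1302 K/W
R_total = 0.5455 K/W
Q = ΔT/R_total = 83/0.5455

Q ≈ 152 W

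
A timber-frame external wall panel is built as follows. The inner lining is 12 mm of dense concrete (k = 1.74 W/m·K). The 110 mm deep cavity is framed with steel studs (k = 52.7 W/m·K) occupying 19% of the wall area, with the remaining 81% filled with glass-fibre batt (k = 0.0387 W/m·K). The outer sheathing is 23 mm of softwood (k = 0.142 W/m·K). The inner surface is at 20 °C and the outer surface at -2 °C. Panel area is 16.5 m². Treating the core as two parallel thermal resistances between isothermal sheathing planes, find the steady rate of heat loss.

Sheathing layers in series; stud and cavity paths in parallel between them.
R_inner = 0.012/(1.74×16.5) = 4.18×10^-4 K/W
R_stud  = 0.11/(52.7×0.19×16.5) = 6.658×10^-4 K/W
R_cav   = 0.11/(0.0387×0.81×16.5) = 0.2127 K/W
1/R_core = 1/R_stud + 1/R_cav → R_core = 6.637×10^-4 K/W
R_outer = 0.023/(0.142×16.5) = 0.009816 K/W
R_total = 0.0109 K/W
Q = ΔT/R_total = 22/0.0109

Q ≈ 2020 W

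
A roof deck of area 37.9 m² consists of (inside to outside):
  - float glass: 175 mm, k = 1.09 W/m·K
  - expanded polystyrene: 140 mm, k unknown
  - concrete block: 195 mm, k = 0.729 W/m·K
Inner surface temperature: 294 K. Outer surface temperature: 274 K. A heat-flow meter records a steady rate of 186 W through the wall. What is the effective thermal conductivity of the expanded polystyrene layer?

k ≈ 0.0384 W/(m·K)

Using the resistance-network approach (series):
R_float glass = L/(kA) = 0.175/(1.09×37.9) = 0.004236 K/W
R_concrete block = L/(kA) = 0.195/(0.729×37.9) = 0.007058 K/W
Sum of known resistances R_other = 0.01129 K/W
Total R = ΔT/Q = 20/186 = 0.1075 K/W
R_expanded polystyrene = R_total − R_other = 0.09623 K/W
k = L/(R·A) = 0.14/(0.09623×37.9)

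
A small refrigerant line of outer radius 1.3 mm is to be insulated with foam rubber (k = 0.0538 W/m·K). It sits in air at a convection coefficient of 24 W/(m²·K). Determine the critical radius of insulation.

r_cr ≈ 2.24 mm

For a cylinder r_cr = k/h = 0.0538/24
r_cr = 2.24 mm; since the bare radius (1.3 mm) is below r_cr, adding a thin layer of insulation will *increase* heat loss.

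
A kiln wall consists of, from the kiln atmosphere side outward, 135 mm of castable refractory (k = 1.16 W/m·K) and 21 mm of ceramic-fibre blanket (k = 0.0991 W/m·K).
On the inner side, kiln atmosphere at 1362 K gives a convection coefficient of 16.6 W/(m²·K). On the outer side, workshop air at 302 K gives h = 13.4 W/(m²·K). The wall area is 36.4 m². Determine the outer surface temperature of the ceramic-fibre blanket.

Model the wall as resistances in series:
R_inner film = 1/(h_i·A) = 1/(16.6×36.4) = 0.001655 K/W
R_castable refractory = L/(kA) = 0.135/(1.16×36.4) = 0.003197 K/W
R_ceramic-fibre blanket = L/(kA) = 0.021/(0.0991×36.4) = 0.005822 K/W
R_outer film = 1/(h_o·A) = 1/(13.4×36.4) = 0.00205 K/W
R_total = 0.01272 K/W;  Q = ΔT/R_total = 1060/0.01272 = 83310 W
T_interface = T_inner − Q·ΣR(inner→interface) = 1362 − 83300×0.01067

T ≈ 473 K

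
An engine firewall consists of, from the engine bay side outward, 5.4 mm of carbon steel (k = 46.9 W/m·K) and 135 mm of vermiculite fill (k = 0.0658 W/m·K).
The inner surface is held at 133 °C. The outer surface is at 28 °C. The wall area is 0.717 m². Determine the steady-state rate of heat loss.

Q ≈ 36.7 W

Thermal resistances in series:
R_carbon steel = L/(kA) = 0.0054/(46.9×0.717) = 1.606×10^-4 K/W
R_vermiculite fill = L/(kA) = 0.135/(0.0658×0.717) = 2.861 K/W
R_total = 2.862 K/W
Q = ΔT / R_total = 105 / 2.862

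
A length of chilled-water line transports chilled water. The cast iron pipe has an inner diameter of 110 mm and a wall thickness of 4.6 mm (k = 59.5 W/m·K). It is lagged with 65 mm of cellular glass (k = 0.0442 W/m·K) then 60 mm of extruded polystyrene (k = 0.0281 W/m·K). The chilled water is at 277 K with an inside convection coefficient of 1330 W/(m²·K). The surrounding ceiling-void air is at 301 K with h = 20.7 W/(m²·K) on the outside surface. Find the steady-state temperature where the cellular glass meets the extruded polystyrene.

Radial resistances (cylindrical: R_cond = ln(r_o/r_i)/(2πkL), R_conv = 1/(h·2πrL)):
R_inner film = 1/(h_i·2πr₁L) = 1/(1330×2π×0.055×1) = 0.002176 K/W
R_cast iron pipe wall = ln(59.6/55)/(2π×59.5×1) = 2.149×10^-4 K/W
R_cellular glass = ln(124.6/59.6)/(2π×0.0442×1) = 2.655 K/W
R_extruded polystyrene = ln(184.6/124.6)/(2π×0.0281×1) = 2.226 K/W
R_outer film = 1/(h_o·2πr_oL) = 1/(20.7×2π×0.1846×1) = 0.04165 K/W
R_total = 4.926 K/W
Q = ΔT/R_total = 24/4.926
Q = 4.87 W/m
T_interface = T_inner + Q·ΣR(inner→interface) = 277 + 4.87×2.658

T ≈ 290 K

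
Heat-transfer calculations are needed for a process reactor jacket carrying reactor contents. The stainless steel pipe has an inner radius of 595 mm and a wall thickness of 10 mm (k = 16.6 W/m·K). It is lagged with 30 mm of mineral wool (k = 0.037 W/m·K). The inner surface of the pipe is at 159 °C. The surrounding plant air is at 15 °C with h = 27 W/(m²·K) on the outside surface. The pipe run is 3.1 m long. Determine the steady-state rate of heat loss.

Radial resistances (cylindrical: R_cond = ln(r_o/r_i)/(2πkL), R_conv = 1/(h·2πrL)):
R_stainless steel pipe wall = ln(605/595)/(2π×16.6×3.1) = 5.155×10^-5 K/W
R_mineral wool = ln(635/605)/(2π×0.037×3.1) = 0.06715 K/W
R_outer film = 1/(h_o·2πr_oL) = 1/(27×2π×0.635×3.1) = 0.002994 K/W
R_total = 0.0702 K/W
Q = ΔT/R_total = 144/0.0702

Q ≈ 2050 W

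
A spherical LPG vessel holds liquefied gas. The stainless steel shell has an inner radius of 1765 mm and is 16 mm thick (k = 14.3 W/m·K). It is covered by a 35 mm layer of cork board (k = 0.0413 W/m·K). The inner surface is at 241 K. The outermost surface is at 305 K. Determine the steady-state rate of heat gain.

Each spherical layer contributes R = (1/r_i − 1/r_o)/(4πk):
R_stainless steel shell = (1/1.765 − 1/1.781)/(4π×14.3) = 2.832×10^-5 K/W
R_cork board = (1/1.781 − 1/1.816)/(4π×0.0413) = 0.02085 K/W
R_total = 0.02088 K/W
Q = ΔT/R_total = 64/0.02088

Q ≈ 3070 W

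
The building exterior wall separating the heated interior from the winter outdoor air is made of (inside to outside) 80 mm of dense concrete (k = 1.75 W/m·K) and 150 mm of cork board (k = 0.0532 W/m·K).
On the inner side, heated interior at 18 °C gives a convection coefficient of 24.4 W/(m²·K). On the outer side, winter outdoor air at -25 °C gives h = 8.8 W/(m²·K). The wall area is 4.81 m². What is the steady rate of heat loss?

Q ≈ 68.5 W

Model the wall as resistances in series:
R_inner film = 1/(h_i·A) = 1/(24.4×4.81) = 0.008521 K/W
R_dense concrete = L/(kA) = 0.08/(1.75×4.81) = 0.009504 K/W
R_cork board = L/(kA) = 0.15/(0.0532×4.81) = 0.5862 K/W
R_outer film = 1/(h_o·A) = 1/(8.8×4.81) = 0.02363 K/W
R_total = 0.6278 K/W
Q = ΔT / R_total = 43 / 0.6278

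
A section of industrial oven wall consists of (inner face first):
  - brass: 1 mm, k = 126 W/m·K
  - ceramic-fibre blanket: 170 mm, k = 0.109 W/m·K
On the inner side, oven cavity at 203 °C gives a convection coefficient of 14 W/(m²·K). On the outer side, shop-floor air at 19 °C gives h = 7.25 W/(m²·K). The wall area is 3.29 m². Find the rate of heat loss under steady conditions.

Treating each layer as a thermal resistance in series:
R_inner film = 1/(h_i·A) = 1/(14×3.29) = 0.02171 K/W
R_brass = L/(kA) = 0.001/(126×3.29) = 2.412×10^-6 K/W
R_ceramic-fibre blanket = L/(kA) = 0.17/(0.109×3.29) = 0.4741 K/W
R_outer film = 1/(h_o·A) = 1/(7.25×3.29) = 0.04192 K/W
R_total = 0.5377 K/W
Q = ΔT / R_total = 184 / 0.5377

Q ≈ 342 W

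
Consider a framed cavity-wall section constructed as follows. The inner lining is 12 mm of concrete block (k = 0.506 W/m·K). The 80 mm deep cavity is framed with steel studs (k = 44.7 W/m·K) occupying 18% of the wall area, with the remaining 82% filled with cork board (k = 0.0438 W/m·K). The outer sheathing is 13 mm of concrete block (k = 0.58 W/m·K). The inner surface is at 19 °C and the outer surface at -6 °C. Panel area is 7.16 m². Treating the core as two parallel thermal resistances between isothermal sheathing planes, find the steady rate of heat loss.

Q ≈ 3190 W

Sheathing layers in series; stud and cavity paths in parallel between them.
R_inner = 0.012/(0.506×7.16) = 0.003312 K/W
R_stud  = 0.08/(44.7×0.18×7.16) = 0.001389 K/W
R_cav   = 0.08/(0.0438×0.82×7.16) = 0.3111 K/W
1/R_core = 1/R_stud + 1/R_cav → R_core = 0.001382 K/W
R_outer = 0.013/(0.58×7.16) = 0.00313 K/W
R_total = 0.007825 K/W
Q = ΔT/R_total = 25/0.007825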